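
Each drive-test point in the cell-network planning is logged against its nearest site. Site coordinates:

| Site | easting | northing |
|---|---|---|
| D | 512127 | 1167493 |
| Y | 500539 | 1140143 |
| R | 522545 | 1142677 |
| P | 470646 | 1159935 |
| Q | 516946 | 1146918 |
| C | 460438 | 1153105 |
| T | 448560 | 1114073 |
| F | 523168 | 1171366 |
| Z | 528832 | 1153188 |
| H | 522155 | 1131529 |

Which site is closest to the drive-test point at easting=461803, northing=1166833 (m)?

P

Squared distances to each site:
D: 2532940576.000; Y: 2212833796.000; R: 4273102900.000; P: 125781053.000; Q: 3437357674.000; C: 190321209.000; T: 2958994649.000; F: 3786211314.000; Z: 4679072866.000; H: 4888736320.000.
Minimum at P.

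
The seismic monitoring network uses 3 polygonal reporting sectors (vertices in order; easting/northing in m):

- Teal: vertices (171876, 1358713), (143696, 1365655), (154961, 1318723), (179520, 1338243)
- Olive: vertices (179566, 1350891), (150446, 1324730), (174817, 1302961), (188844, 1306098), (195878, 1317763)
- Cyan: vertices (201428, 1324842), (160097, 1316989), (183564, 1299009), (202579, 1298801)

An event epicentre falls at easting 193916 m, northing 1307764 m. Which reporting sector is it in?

Cast a ray rightward from (193916, 1307764). For each polygon, the edges (by vertex number in listed order) whose endpoints lie on opposite sides of northing = 1307764, where each meets that height, and whether that is right or left of the point:
Teal: no edge straddles that height → 0 crossings.
Olive: 2–3 at easting≈169439.9 (left), 4–5 at easting≈189848.6 (left) → 0 crossings.
Cyan: 2–3 at easting≈172137.2 (left), 4–1 at easting≈202182.8 (right) → 1 crossing.
Only Cyan has an odd count, so the point is inside Cyan.

Cyan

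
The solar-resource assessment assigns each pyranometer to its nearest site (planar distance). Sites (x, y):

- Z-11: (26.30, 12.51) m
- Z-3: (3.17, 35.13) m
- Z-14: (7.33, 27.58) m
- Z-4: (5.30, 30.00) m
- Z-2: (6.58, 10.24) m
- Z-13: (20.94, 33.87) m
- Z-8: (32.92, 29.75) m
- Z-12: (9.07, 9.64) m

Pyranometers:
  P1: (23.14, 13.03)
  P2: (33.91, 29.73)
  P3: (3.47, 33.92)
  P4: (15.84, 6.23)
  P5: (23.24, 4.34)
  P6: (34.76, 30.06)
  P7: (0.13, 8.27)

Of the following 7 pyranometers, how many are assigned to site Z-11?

P1 → Z-11
P2 → Z-8
P3 → Z-3
P4 → Z-12
P5 → Z-11
P6 → Z-8
P7 → Z-2
2 of the 7 go to Z-11.

2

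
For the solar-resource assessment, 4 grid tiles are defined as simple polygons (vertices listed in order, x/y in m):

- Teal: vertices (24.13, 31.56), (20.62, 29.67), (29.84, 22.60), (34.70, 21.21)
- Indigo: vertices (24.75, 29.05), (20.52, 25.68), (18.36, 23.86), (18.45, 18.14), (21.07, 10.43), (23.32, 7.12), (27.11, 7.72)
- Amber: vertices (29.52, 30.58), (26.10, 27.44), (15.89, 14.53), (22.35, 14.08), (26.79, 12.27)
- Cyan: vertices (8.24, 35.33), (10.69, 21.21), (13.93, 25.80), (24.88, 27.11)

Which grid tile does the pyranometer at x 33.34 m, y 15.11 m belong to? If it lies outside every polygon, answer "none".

none

Cast a ray rightward from (33.34, 15.11). For each polygon, the edges (by vertex number in listed order) whose endpoints lie on opposite sides of y = 15.11, where each meets that height, and whether that is right or left of the point:
Teal: no edge straddles that height → 0 crossings.
Indigo: 4–5 at x≈19.480 (left), 7–1 at x≈26.292 (left) → 0 crossings.
Amber: 2–3 at x≈16.349 (left), 5–1 at x≈27.213 (left) → 0 crossings.
Cyan: no edge straddles that height → 0 crossings.
All counts are even, so the point lies outside every listed polygon.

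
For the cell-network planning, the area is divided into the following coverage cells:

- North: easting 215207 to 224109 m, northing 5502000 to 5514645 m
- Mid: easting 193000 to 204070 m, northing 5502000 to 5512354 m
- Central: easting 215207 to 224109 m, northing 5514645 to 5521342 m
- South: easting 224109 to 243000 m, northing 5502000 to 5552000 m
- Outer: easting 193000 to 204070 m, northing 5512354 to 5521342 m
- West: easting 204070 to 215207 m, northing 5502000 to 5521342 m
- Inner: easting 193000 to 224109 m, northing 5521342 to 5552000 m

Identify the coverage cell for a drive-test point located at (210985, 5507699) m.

The point has easting = 210985 and northing = 5507699.
Only West satisfies 204070 ≤ easting ≤ 215207 and 5502000 ≤ northing ≤ 5521342.

West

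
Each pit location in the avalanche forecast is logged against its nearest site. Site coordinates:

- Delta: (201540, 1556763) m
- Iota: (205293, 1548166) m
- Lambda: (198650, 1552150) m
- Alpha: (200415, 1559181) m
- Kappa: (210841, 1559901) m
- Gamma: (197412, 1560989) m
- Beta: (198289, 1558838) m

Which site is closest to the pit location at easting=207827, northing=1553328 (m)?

Squared distances to each site:
Delta: 51325594.000; Iota: 33067400.000; Lambda: 85605013.000; Alpha: 89195353.000; Kappa: 52288525.000; Gamma: 167163146.000; Beta: 121333544.000.
Minimum at Iota.

Iota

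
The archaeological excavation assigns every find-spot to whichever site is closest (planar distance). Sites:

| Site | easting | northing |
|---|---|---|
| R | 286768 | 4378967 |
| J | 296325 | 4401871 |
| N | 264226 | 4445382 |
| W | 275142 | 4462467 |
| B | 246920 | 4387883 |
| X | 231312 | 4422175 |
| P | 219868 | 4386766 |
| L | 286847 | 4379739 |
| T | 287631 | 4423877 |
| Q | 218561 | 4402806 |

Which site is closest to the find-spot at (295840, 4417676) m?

T

Squared distances to each site:
R: 1580687865.000; J: 250033250.000; N: 1767067432.000; W: 2434640885.000; B: 3280789249.000; X: 4184103785.000; P: 6727172884.000; L: 1520090018.000; T: 105840082.000; Q: 6193160741.000.
Minimum at T.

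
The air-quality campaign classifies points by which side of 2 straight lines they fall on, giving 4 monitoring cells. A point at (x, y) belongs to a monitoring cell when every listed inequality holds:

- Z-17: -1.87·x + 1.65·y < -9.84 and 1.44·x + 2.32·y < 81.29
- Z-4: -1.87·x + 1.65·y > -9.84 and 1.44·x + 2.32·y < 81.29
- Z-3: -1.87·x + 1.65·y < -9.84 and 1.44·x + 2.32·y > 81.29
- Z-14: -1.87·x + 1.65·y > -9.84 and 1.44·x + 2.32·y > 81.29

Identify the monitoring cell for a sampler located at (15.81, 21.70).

Z-4

-1.87·15.81 + 1.65·21.70 = 6.240, which is > -9.84
1.44·15.81 + 2.32·21.70 = 73.110, which is < 81.29
This sign pattern matches Z-4.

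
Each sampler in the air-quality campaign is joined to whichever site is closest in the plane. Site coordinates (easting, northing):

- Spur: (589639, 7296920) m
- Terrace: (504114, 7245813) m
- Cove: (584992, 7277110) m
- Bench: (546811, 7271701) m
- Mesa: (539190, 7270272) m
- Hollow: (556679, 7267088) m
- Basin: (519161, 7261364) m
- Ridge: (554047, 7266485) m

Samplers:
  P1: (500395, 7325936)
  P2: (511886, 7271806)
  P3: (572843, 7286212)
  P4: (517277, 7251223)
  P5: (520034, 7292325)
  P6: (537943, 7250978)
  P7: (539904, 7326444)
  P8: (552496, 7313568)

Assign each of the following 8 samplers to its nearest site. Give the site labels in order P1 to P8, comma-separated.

Basin, Basin, Cove, Basin, Mesa, Mesa, Bench, Spur

P1 → Basin (d²=4521705940.00)
P2 → Basin (d²=161960989.00)
P3 → Cove (d²=230444605.00)
P4 → Basin (d²=106389337.00)
P5 → Mesa (d²=853287145.00)
P6 → Mesa (d²=373813445.00)
P7 → Bench (d²=3044502698.00)
P8 → Spur (d²=1656758353.00)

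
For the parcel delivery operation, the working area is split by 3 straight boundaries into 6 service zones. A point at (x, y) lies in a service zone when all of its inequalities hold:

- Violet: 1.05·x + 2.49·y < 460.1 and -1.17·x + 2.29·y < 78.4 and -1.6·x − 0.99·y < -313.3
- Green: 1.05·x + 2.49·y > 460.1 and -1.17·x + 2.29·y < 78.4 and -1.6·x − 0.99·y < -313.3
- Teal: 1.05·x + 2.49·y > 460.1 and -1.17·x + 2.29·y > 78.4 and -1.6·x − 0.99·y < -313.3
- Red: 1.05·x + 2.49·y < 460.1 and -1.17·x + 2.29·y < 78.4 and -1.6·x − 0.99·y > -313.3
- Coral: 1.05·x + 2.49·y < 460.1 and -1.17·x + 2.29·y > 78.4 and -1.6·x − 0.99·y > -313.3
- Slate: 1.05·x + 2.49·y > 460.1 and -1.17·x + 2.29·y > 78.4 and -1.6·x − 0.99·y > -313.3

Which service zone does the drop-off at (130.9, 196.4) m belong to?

1.05·130.9 + 2.49·196.4 = 626.481, which is > 460.1
-1.17·130.9 + 2.29·196.4 = 296.603, which is > 78.4
-1.6·130.9 − 0.99·196.4 = -403.876, which is < -313.3
This sign pattern matches Teal.

Teal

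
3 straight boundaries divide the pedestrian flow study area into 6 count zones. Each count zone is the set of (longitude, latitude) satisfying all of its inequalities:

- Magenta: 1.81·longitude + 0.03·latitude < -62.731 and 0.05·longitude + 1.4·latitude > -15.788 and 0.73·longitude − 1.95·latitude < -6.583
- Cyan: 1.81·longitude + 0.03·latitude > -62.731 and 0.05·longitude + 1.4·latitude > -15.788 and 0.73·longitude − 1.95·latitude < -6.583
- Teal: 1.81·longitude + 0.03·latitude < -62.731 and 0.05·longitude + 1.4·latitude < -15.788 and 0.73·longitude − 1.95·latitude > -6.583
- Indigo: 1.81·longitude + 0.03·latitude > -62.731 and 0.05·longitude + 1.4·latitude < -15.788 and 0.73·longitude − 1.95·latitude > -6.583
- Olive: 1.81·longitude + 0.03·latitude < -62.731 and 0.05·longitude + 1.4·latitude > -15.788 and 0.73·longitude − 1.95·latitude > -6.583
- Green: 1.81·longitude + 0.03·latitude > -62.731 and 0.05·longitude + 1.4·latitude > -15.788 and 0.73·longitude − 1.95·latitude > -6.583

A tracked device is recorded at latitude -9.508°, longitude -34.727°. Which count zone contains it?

Magenta

1.81·-34.727 + 0.03·-9.508 = -63.141, which is < -62.731
0.05·-34.727 + 1.4·-9.508 = -15.048, which is > -15.788
0.73·-34.727 − 1.95·-9.508 = -6.810, which is < -6.583
This sign pattern matches Magenta.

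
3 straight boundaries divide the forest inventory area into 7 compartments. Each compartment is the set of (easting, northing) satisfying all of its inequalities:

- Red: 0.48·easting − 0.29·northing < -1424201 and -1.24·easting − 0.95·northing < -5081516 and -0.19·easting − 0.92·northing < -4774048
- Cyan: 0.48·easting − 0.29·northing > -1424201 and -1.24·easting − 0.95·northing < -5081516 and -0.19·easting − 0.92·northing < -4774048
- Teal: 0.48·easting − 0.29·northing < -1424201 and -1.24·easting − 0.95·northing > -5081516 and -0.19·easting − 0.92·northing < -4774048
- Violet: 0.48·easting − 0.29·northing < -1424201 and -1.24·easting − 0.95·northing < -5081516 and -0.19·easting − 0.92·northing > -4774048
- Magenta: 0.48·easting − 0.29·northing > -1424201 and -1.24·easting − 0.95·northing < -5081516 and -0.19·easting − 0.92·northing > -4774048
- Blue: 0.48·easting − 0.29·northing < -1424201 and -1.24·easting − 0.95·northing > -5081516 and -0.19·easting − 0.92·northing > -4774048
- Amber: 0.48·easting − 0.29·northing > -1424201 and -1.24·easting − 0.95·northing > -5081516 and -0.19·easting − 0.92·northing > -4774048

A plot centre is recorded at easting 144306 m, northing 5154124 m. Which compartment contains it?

Blue

0.48·144306 − 0.29·5154124 = -1425429.080, which is < -1424201
-1.24·144306 − 0.95·5154124 = -5075357.240, which is > -5081516
-0.19·144306 − 0.92·5154124 = -4769212.220, which is > -4774048
This sign pattern matches Blue.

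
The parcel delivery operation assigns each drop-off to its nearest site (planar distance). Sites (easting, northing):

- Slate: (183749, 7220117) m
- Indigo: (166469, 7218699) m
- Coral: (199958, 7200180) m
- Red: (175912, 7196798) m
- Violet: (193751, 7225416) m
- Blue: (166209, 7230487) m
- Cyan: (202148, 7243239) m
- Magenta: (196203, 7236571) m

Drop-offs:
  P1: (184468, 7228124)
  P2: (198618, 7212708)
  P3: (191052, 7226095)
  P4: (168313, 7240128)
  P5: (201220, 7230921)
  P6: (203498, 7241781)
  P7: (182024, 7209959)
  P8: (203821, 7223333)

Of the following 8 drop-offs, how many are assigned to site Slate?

P1 → Slate
P2 → Coral
P3 → Violet
P4 → Blue
P5 → Magenta
P6 → Cyan
P7 → Slate
P8 → Violet
2 of the 8 go to Slate.

2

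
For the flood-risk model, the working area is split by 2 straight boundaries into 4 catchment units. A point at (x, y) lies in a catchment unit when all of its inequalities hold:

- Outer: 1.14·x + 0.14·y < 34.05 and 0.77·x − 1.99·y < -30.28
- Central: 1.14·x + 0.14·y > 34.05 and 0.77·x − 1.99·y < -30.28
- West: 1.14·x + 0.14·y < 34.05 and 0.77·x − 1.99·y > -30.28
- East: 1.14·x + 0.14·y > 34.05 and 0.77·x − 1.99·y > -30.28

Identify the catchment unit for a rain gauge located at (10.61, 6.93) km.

West

1.14·10.61 + 0.14·6.93 = 13.066, which is < 34.05
0.77·10.61 − 1.99·6.93 = -5.621, which is > -30.28
This sign pattern matches West.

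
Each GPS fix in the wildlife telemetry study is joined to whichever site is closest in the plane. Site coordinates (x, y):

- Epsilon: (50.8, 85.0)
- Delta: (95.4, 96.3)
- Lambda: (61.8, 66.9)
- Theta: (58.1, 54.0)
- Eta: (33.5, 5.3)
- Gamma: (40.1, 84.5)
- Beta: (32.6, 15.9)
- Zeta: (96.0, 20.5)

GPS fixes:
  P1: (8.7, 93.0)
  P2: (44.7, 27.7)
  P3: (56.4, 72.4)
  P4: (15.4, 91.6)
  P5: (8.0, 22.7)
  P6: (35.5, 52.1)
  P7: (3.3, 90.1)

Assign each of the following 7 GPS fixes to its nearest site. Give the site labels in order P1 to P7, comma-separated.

Gamma, Beta, Lambda, Gamma, Beta, Theta, Gamma

P1 → Gamma (d²=1058.21)
P2 → Beta (d²=285.65)
P3 → Lambda (d²=59.41)
P4 → Gamma (d²=660.50)
P5 → Beta (d²=651.40)
P6 → Theta (d²=514.37)
P7 → Gamma (d²=1385.60)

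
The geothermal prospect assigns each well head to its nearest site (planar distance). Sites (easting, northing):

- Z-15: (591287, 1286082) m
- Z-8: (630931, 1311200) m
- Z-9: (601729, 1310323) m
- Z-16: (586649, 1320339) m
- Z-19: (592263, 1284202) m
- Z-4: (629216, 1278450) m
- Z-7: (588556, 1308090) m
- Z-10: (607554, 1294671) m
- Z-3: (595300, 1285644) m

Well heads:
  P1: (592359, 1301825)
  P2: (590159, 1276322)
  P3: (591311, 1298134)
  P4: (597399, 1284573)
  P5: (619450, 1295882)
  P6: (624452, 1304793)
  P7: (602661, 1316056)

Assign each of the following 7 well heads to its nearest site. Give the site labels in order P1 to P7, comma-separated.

Z-7, Z-19, Z-7, Z-3, Z-10, Z-8, Z-9

P1 → Z-7 (d²=53713034.00)
P2 → Z-19 (d²=66521216.00)
P3 → Z-7 (d²=106711961.00)
P4 → Z-3 (d²=5552842.00)
P5 → Z-10 (d²=142981337.00)
P6 → Z-8 (d²=83027090.00)
P7 → Z-9 (d²=33735913.00)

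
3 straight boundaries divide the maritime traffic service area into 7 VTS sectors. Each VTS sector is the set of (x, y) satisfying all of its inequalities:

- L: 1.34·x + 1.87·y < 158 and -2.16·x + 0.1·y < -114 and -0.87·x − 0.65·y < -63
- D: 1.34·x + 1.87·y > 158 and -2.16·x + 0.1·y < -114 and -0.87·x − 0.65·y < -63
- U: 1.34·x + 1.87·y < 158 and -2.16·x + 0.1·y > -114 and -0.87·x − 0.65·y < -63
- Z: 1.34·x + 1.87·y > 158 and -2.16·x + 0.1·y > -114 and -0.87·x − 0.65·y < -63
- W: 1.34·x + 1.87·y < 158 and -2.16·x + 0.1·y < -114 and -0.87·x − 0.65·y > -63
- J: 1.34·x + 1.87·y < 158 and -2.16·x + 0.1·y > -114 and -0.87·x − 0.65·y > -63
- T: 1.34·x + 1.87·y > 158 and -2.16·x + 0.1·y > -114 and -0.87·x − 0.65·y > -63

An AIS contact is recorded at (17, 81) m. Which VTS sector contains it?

1.34·17 + 1.87·81 = 174.250, which is > 158
-2.16·17 + 0.1·81 = -28.620, which is > -114
-0.87·17 − 0.65·81 = -67.440, which is < -63
This sign pattern matches Z.

Z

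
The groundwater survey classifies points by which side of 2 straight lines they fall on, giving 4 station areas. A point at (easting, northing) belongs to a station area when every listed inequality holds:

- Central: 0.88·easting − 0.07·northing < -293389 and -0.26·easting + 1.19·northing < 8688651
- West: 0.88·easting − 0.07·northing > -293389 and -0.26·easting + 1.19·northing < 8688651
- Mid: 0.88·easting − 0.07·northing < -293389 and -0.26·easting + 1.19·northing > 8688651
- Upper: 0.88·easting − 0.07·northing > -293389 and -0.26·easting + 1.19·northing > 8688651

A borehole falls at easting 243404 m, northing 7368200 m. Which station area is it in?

Mid

0.88·243404 − 0.07·7368200 = -301578.480, which is < -293389
-0.26·243404 + 1.19·7368200 = 8704872.960, which is > 8688651
This sign pattern matches Mid.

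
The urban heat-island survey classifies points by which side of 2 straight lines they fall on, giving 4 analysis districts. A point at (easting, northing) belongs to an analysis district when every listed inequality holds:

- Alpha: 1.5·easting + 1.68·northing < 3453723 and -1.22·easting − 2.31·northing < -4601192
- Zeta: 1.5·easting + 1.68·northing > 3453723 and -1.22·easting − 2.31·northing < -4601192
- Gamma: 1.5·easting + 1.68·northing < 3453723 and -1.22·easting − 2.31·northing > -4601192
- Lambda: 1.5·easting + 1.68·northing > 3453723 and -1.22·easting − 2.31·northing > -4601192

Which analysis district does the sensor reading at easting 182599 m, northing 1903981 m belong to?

Zeta

1.5·182599 + 1.68·1903981 = 3472586.580, which is > 3453723
-1.22·182599 − 2.31·1903981 = -4620966.890, which is < -4601192
This sign pattern matches Zeta.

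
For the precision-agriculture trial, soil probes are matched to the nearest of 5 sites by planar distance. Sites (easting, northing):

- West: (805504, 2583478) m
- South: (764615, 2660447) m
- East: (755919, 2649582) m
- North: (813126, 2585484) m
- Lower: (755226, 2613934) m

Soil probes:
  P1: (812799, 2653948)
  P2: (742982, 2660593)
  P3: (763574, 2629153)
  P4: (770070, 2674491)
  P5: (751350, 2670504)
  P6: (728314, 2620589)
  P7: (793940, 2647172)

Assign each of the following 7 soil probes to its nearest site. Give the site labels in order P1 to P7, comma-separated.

P1 → South (d²=2363934857.00)
P2 → East (d²=288608090.00)
P3 → Lower (d²=301307065.00)
P4 → South (d²=226990961.00)
P5 → South (d²=277103474.00)
P6 → Lower (d²=768544769.00)
P7 → South (d²=1036181250.00)

South, East, Lower, South, South, Lower, South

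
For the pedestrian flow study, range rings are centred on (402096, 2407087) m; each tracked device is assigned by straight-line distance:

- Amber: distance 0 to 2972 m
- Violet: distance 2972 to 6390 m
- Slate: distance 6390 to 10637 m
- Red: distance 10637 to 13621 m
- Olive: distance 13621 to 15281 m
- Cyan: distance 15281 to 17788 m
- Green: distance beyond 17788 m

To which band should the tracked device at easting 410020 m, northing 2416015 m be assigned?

Red

Distance = √((410020−402096)² + (2416015−2407087)²) = √(62789776.000 + 79709184.000) = 11937.293 m.
10637 ≤ 11937.293 < 13621 → Red.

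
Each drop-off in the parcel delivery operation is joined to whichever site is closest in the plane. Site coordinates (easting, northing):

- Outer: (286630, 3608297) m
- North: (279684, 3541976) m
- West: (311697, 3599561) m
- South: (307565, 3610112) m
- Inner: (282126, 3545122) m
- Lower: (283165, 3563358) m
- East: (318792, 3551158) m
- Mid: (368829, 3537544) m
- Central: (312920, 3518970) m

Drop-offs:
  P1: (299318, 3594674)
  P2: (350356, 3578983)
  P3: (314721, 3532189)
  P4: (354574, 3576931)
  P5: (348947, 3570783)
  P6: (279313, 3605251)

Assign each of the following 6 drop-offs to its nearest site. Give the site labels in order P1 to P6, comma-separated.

West, East, Central, Mid, East, Outer

P1 → West (d²=177122410.00)
P2 → East (d²=1770516721.00)
P3 → Central (d²=177985562.00)
P4 → Mid (d²=1754540794.00)
P5 → East (d²=1294464650.00)
P6 → Outer (d²=62816605.00)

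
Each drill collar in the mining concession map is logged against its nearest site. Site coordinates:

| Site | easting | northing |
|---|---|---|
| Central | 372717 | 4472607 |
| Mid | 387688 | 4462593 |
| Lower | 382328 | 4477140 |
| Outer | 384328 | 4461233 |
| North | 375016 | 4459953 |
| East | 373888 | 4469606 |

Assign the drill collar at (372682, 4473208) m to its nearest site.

Central

Squared distances to each site:
Central: 362426.000; Mid: 337858261.000; Lower: 108505940.000; Outer: 279029941.000; North: 181142581.000; East: 14428840.000.
Minimum at Central.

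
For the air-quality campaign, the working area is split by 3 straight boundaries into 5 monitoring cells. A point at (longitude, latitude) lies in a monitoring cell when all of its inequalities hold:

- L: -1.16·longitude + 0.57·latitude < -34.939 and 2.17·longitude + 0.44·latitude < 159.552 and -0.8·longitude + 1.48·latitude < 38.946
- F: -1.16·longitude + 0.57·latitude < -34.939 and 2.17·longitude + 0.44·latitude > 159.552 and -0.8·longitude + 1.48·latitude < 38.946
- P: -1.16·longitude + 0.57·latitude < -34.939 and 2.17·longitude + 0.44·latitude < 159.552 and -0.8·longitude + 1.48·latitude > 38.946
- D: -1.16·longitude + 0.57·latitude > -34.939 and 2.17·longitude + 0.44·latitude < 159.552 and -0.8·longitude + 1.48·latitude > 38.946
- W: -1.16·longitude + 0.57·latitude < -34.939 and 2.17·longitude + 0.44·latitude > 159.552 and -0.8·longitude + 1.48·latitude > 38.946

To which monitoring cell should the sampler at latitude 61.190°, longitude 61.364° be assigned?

W

-1.16·61.364 + 0.57·61.190 = -36.304, which is < -34.939
2.17·61.364 + 0.44·61.190 = 160.083, which is > 159.552
-0.8·61.364 + 1.48·61.190 = 41.470, which is > 38.946
This sign pattern matches W.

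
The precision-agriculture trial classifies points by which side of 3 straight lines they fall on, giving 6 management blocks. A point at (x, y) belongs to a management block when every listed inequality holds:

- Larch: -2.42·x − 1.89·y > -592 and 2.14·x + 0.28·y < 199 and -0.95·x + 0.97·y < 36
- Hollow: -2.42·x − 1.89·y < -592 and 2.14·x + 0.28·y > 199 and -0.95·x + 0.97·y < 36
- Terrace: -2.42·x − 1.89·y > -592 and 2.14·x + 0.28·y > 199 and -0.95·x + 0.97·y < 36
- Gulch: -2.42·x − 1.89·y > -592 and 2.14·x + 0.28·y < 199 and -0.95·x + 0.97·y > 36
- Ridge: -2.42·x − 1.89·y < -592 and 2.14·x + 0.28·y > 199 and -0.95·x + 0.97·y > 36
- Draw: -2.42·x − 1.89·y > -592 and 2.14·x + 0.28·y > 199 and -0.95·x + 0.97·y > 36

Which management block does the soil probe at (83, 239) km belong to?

-2.42·83 − 1.89·239 = -652.570, which is < -592
2.14·83 + 0.28·239 = 244.540, which is > 199
-0.95·83 + 0.97·239 = 152.980, which is > 36
This sign pattern matches Ridge.

Ridge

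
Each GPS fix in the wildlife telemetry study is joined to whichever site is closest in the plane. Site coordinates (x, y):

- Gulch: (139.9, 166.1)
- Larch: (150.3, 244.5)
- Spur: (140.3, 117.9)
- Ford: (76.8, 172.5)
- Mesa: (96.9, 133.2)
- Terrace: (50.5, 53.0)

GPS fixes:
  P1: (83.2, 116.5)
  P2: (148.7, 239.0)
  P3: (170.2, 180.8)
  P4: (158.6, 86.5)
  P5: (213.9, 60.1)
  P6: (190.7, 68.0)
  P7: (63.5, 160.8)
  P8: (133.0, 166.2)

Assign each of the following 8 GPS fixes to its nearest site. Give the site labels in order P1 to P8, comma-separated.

Mesa, Larch, Gulch, Spur, Spur, Spur, Ford, Gulch

P1 → Mesa (d²=466.58)
P2 → Larch (d²=32.81)
P3 → Gulch (d²=1134.18)
P4 → Spur (d²=1320.85)
P5 → Spur (d²=8757.80)
P6 → Spur (d²=5030.17)
P7 → Ford (d²=313.78)
P8 → Gulch (d²=47.62)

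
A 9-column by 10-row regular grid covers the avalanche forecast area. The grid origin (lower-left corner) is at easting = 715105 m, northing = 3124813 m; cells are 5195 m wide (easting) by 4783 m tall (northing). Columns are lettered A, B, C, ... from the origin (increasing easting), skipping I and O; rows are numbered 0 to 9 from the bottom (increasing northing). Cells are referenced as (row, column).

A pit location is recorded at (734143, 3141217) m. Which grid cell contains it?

(3, D)

Column index: ⌊(734143 − 715105) / 5195⌋ = ⌊3.665⌋ = 3 → column D
Row offset from origin: ⌊(3141217 − 3124813) / 4783⌋ = ⌊3.430⌋ = 3 → row 3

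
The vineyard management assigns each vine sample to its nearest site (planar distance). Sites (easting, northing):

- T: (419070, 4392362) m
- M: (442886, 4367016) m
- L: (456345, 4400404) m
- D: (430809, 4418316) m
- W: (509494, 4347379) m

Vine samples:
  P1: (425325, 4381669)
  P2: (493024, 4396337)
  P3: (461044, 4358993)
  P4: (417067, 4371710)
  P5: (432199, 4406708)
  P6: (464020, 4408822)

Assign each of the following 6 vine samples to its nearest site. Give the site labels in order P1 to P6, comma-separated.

P1 → T (d²=153465274.00)
P2 → L (d²=1361889530.00)
P3 → M (d²=394081493.00)
P4 → T (d²=430517113.00)
P5 → D (d²=136677764.00)
P6 → L (d²=129768349.00)

T, L, M, T, D, L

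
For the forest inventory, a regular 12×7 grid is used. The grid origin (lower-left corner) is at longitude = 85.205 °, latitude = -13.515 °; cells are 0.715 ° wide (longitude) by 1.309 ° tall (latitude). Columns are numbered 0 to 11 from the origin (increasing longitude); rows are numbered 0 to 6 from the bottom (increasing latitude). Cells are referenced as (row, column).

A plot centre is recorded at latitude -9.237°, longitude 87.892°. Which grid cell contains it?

Column index: ⌊(87.892 − 85.205) / 0.715⌋ = ⌊3.758⌋ = 3
Row offset from origin: ⌊(-9.237 − -13.515) / 1.309⌋ = ⌊3.268⌋ = 3 → row 3

(3, 3)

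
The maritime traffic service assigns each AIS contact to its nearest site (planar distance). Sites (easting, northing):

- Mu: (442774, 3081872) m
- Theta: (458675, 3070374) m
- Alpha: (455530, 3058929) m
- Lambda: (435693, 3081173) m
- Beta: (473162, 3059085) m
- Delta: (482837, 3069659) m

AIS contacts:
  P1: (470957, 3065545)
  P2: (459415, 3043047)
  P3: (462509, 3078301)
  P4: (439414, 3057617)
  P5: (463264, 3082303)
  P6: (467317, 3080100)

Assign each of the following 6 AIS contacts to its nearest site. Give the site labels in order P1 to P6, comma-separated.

P1 → Beta (d²=46593625.00)
P2 → Alpha (d²=267331149.00)
P3 → Theta (d²=77536885.00)
P4 → Alpha (d²=261446800.00)
P5 → Theta (d²=163359962.00)
P6 → Theta (d²=169279240.00)

Beta, Alpha, Theta, Alpha, Theta, Theta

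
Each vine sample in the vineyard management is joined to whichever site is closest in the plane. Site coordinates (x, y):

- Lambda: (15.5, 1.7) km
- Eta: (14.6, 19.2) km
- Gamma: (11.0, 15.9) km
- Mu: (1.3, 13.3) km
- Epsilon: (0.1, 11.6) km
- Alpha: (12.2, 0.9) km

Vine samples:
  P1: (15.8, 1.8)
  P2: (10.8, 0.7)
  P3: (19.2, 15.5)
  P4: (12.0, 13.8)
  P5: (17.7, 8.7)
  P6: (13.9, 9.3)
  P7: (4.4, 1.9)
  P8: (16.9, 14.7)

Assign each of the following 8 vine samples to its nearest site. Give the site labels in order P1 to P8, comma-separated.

Lambda, Alpha, Eta, Gamma, Lambda, Gamma, Alpha, Eta

P1 → Lambda (d²=0.10)
P2 → Alpha (d²=2.00)
P3 → Eta (d²=34.85)
P4 → Gamma (d²=5.41)
P5 → Lambda (d²=53.84)
P6 → Gamma (d²=51.97)
P7 → Alpha (d²=61.84)
P8 → Eta (d²=25.54)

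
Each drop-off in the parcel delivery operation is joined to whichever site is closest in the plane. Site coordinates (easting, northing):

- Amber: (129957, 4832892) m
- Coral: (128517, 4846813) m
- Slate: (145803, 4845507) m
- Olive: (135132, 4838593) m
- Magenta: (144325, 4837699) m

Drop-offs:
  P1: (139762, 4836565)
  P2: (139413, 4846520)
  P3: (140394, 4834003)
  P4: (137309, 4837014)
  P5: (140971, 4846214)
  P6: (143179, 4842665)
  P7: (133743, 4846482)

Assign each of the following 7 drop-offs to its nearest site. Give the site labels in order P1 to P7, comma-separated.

Magenta, Slate, Magenta, Olive, Slate, Slate, Coral

P1 → Magenta (d²=22106925.00)
P2 → Slate (d²=41858269.00)
P3 → Magenta (d²=29113177.00)
P4 → Olive (d²=7232570.00)
P5 → Slate (d²=23848073.00)
P6 → Slate (d²=14962340.00)
P7 → Coral (d²=27420637.00)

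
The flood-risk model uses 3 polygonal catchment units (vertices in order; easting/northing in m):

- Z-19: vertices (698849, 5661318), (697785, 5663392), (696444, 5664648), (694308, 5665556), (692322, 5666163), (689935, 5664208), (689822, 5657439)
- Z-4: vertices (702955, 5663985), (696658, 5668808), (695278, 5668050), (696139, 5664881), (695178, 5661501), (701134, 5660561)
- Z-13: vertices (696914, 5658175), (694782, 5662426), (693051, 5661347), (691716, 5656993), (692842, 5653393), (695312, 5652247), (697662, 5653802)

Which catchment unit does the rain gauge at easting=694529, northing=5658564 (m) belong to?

Z-13

Cast a ray rightward from (694529, 5658564). For each polygon, the edges (by vertex number in listed order) whose endpoints lie on opposite sides of northing = 5658564, where each meets that height, and whether that is right or left of the point:
Z-19: 6–7 at easting≈689840.8 (left), 7–1 at easting≈692440.0 (left) → 0 crossings.
Z-4: no edge straddles that height → 0 crossings.
Z-13: 1–2 at easting≈696718.9 (right), 3–4 at easting≈692197.7 (left) → 1 crossing.
Only Z-13 has an odd count, so the point is inside Z-13.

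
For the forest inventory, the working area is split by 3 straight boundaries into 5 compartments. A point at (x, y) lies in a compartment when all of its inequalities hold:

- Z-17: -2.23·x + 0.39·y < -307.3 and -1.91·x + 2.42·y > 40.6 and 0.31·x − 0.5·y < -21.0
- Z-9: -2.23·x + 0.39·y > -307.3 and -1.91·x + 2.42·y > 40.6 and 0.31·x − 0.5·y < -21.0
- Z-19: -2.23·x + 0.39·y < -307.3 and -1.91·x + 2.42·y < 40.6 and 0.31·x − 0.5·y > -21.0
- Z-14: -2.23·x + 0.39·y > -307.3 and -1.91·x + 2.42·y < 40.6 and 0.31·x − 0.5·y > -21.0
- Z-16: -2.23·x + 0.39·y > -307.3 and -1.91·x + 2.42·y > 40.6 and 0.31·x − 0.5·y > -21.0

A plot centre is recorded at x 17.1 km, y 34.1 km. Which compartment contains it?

Z-16

-2.23·17.1 + 0.39·34.1 = -24.834, which is > -307.3
-1.91·17.1 + 2.42·34.1 = 49.861, which is > 40.6
0.31·17.1 − 0.5·34.1 = -11.749, which is > -21.0
This sign pattern matches Z-16.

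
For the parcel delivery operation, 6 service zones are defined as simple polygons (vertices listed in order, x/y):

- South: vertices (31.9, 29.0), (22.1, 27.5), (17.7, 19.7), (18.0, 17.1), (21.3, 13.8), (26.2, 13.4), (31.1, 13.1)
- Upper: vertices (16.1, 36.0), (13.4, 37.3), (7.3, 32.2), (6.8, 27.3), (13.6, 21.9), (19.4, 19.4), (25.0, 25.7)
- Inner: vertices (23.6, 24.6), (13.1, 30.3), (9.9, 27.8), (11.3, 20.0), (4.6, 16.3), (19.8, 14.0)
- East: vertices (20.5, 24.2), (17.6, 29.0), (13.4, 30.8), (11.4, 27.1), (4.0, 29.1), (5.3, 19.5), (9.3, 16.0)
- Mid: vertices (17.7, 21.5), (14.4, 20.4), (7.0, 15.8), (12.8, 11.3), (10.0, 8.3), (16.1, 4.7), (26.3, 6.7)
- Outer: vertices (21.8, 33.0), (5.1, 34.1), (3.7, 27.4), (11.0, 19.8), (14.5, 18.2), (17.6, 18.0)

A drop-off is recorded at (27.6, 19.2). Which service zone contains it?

Cast a ray rightward from (27.6, 19.2). For each polygon, the edges (by vertex number in listed order) whose endpoints lie on opposite sides of y = 19.2, where each meets that height, and whether that is right or left of the point:
South: 3–4 at x≈17.76 (left), 7–1 at x≈31.41 (right) → 1 crossing.
Upper: no edge straddles that height → 0 crossings.
Inner: 4–5 at x≈9.85 (left), 6–1 at x≈21.66 (left) → 0 crossings.
East: 6–7 at x≈5.64 (left), 7–1 at x≈13.67 (left) → 0 crossings.
Mid: 2–3 at x≈12.47 (left), 7–1 at x≈19.04 (left) → 0 crossings.
Outer: 4–5 at x≈12.31 (left), 6–1 at x≈17.94 (left) → 0 crossings.
Only South has an odd count, so the point is inside South.

South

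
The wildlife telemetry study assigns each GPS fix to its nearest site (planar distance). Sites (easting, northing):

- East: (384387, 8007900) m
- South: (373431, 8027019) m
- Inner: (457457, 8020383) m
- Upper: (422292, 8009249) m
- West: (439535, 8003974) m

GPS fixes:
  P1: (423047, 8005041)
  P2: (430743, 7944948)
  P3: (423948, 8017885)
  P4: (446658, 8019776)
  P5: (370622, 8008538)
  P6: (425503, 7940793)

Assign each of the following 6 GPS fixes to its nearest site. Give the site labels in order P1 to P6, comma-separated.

P1 → Upper (d²=18277289.00)
P2 → West (d²=3561367940.00)
P3 → Upper (d²=77322832.00)
P4 → Inner (d²=116986850.00)
P5 → East (d²=189882269.00)
P6 → West (d²=4188735785.00)

Upper, West, Upper, Inner, East, West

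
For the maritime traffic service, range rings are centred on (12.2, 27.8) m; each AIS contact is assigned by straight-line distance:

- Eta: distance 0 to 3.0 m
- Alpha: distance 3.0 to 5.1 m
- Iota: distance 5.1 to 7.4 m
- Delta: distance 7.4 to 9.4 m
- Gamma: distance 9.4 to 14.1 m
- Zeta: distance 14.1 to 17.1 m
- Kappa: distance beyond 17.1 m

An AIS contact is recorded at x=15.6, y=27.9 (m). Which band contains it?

Distance = √((15.6−12.2)² + (27.9−27.8)²) = √(11.560 + 0.010) = 3.401 m.
3.0 ≤ 3.401 < 5.1 → Alpha.

Alpha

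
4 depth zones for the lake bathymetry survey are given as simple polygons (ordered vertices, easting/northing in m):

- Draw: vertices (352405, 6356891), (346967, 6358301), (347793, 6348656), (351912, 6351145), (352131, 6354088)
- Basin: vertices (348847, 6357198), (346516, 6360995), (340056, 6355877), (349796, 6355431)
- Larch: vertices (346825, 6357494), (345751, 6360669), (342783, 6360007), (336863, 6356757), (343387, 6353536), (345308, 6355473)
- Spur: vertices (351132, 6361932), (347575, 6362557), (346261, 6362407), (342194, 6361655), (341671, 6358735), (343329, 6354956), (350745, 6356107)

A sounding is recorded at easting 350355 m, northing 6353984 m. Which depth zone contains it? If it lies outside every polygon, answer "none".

Draw

Cast a ray rightward from (350355, 6353984). For each polygon, the edges (by vertex number in listed order) whose endpoints lie on opposite sides of northing = 6353984, where each meets that height, and whether that is right or left of the point:
Draw: 2–3 at easting≈347336.7 (left), 4–5 at easting≈352123.3 (right) → 1 crossing.
Basin: no edge straddles that height → 0 crossings.
Larch: 4–5 at easting≈342479.6 (left), 5–6 at easting≈343831.3 (left) → 0 crossings.
Spur: no edge straddles that height → 0 crossings.
Only Draw has an odd count, so the point is inside Draw.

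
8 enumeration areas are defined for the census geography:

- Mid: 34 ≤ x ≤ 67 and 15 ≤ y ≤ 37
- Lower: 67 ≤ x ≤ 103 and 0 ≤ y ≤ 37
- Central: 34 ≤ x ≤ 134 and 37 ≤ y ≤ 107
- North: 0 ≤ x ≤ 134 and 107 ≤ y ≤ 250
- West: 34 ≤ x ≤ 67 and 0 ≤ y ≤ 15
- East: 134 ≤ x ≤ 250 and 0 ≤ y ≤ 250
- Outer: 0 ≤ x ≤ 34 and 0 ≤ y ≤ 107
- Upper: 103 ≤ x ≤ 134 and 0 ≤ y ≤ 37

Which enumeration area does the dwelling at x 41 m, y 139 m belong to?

North

The point has x = 41 and y = 139.
Only North satisfies 0 ≤ x ≤ 134 and 107 ≤ y ≤ 250.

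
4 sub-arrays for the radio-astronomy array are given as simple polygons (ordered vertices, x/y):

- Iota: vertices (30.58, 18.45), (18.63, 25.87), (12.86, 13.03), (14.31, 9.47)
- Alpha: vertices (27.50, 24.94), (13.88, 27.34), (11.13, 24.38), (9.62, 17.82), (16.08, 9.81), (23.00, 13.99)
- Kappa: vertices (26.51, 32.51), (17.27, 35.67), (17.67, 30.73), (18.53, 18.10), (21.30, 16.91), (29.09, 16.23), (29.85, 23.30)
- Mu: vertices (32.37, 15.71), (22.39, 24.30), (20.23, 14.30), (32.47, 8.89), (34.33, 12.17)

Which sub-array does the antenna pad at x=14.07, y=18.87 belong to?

Alpha

Cast a ray rightward from (14.07, 18.87). For each polygon, the edges (by vertex number in listed order) whose endpoints lie on opposite sides of y = 18.87, where each meets that height, and whether that is right or left of the point:
Iota: 1–2 at x≈29.904 (right), 2–3 at x≈15.484 (right) → 2 crossings.
Alpha: 3–4 at x≈9.862 (left), 6–1 at x≈25.005 (right) → 1 crossing.
Kappa: 3–4 at x≈18.478 (right), 6–7 at x≈29.374 (right) → 2 crossings.
Mu: 1–2 at x≈28.699 (right), 2–3 at x≈21.217 (right) → 2 crossings.
Only Alpha has an odd count, so the point is inside Alpha.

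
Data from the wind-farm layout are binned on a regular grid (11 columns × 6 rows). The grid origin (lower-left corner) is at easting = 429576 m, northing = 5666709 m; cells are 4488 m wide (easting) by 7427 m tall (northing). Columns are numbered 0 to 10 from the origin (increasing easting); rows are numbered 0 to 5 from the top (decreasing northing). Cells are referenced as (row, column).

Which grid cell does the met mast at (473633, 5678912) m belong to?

Column index: ⌊(473633 − 429576) / 4488⌋ = ⌊9.817⌋ = 9
Row offset from origin: ⌊(5678912 − 5666709) / 7427⌋ = ⌊1.643⌋ = 1 → row 4 (counted from top)

(4, 9)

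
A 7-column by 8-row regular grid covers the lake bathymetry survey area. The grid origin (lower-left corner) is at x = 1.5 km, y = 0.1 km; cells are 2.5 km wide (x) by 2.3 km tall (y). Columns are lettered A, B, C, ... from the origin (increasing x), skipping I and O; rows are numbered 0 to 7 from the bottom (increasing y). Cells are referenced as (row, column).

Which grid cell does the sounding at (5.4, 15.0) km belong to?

(6, B)

Column index: ⌊(5.4 − 1.5) / 2.5⌋ = ⌊1.560⌋ = 1 → column B
Row offset from origin: ⌊(15.0 − 0.1) / 2.3⌋ = ⌊6.478⌋ = 6 → row 6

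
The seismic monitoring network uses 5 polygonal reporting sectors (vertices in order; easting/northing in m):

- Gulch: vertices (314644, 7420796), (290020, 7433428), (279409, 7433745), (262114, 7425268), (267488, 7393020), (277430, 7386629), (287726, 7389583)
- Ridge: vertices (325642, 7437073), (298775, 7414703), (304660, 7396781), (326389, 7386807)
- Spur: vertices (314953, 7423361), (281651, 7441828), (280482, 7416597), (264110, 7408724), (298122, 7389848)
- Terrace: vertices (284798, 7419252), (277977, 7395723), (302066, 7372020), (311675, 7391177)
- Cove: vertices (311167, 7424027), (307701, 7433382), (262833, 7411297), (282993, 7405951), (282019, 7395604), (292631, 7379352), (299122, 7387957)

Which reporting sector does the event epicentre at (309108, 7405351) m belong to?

Ridge

Cast a ray rightward from (309108, 7405351). For each polygon, the edges (by vertex number in listed order) whose endpoints lie on opposite sides of northing = 7405351, where each meets that height, and whether that is right or left of the point:
Gulch: 4–5 at easting≈265433.1 (left), 7–1 at easting≈301324.3 (left) → 0 crossings.
Ridge: 2–3 at easting≈301845.9 (left), 4–1 at easting≈326113.4 (right) → 1 crossing.
Spur: 4–5 at easting≈270187.7 (left), 5–1 at easting≈305908.0 (left) → 0 crossings.
Terrace: 1–2 at easting≈280768.1 (left), 4–1 at easting≈298105.8 (left) → 0 crossings.
Cove: 4–5 at easting≈282936.5 (left), 7–1 at easting≈304930.4 (left) → 0 crossings.
Only Ridge has an odd count, so the point is inside Ridge.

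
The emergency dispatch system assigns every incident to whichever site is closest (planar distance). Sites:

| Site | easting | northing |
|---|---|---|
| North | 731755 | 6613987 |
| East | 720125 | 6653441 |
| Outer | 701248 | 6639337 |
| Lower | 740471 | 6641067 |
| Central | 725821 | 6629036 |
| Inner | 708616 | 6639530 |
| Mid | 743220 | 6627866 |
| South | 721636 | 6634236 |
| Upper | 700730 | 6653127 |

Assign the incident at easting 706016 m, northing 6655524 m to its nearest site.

Squared distances to each site:
North: 2387818490.000; East: 203402770.000; Outer: 284752793.000; Lower: 1396151874.000; Central: 1093852169.000; Inner: 262568036.000; Mid: 2149102580.000; South: 697163344.000; Upper: 33687405.000.
Minimum at Upper.

Upper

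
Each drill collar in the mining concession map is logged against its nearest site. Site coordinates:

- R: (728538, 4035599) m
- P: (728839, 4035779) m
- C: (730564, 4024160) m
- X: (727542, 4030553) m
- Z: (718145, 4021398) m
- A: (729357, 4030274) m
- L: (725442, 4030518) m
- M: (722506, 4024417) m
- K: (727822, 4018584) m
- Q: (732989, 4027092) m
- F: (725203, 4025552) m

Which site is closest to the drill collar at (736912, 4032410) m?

Squared distances to each site:
R: 80293597.000; P: 76523490.000; C: 108359604.000; X: 91245349.000; Z: 473464433.000; A: 61640521.000; L: 135140564.000; M: 271420885.000; K: 273786376.000; Q: 43671053.000; F: 184132845.000.
Minimum at Q.

Q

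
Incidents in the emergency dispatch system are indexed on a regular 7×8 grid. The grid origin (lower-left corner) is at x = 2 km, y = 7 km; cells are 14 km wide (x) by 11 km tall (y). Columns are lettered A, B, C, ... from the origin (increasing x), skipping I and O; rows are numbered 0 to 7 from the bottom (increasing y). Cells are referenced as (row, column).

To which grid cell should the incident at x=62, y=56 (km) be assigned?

(4, E)

Column index: ⌊(62 − 2) / 14⌋ = ⌊4.286⌋ = 4 → column E
Row offset from origin: ⌊(56 − 7) / 11⌋ = ⌊4.455⌋ = 4 → row 4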